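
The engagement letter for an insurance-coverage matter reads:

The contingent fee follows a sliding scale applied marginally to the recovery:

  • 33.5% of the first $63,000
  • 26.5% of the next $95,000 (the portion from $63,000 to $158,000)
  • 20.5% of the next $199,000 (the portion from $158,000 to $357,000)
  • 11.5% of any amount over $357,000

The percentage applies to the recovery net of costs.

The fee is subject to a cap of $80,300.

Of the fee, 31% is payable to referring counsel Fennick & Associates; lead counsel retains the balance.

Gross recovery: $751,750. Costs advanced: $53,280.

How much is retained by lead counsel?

$55,407.00

Fee base (net of costs): $751,750 − $53,280 = $698,470
First $63,000 at 33.5% = $21,105.00
Next $95,000 at 26.5% = $25,175.00
Next $199,000 at 20.5% = $40,795.00
Remaining $341,470 at 11.5% = $39,269.05
Fee: $21,105.00 + $25,175.00 + $40,795.00 + $39,269.05 = $126,344.05
$126,344.05 exceeds the $80,300 cap, so the fee is capped at $80,300.00.
Referral share: 31% of $80,300.00 = $24,893.00; lead counsel retains $80,300.00 − $24,893.00 = $55,407.00.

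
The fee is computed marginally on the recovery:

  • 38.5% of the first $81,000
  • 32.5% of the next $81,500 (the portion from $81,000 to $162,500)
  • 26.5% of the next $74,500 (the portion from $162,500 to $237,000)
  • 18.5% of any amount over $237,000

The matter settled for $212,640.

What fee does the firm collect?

First $81,000 at 38.5% = $31,185.00
Next $81,500 at 32.5% = $26,487.50
Remaining $50,140 at 26.5% = $13,287.10
Fee: $31,185.00 + $26,487.50 + $13,287.10 = $70,959.60

$70,959.60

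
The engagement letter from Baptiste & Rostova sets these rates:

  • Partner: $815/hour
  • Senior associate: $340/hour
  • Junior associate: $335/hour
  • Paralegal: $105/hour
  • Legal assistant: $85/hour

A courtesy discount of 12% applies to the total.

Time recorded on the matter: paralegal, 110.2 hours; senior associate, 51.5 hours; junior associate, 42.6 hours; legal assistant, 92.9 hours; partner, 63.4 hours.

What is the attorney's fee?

Partner: 63.4 × $815 = $51,671.00
Senior associate: 51.5 × $340 = $17,510.00
Junior associate: 42.6 × $335 = $14,271.00
Paralegal: 110.2 × $105 = $11,571.00
Legal assistant: 92.9 × $85 = $7,896.50
Subtotal: $102,919.50
Less 12% discount: −$12,350.34
Total: $102,919.50 − $12,350.34 = $90,569.16

$90,569.16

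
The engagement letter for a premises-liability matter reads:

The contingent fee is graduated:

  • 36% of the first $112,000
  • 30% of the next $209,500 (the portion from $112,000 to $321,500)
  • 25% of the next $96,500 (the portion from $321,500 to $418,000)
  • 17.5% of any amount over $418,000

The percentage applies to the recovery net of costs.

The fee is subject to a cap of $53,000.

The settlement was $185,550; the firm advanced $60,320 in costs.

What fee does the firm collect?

Fee base (net of costs): $185,550 − $60,320 = $125,230
First $112,000 at 36% = $40,320.00
Remaining $13,230 at 30% = $3,969.00
Fee: $40,320.00 + $3,969.00 = $44,289.00
$44,289.00 is under the $53,000 cap.

$44,289.00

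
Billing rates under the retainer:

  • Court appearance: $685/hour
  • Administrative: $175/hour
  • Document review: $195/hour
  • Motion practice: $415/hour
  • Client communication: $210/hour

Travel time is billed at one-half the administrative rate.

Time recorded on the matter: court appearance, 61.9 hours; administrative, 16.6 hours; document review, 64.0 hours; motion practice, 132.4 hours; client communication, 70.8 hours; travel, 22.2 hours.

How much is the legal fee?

Court appearance: 61.9 × $685 = $42,401.50
Administrative: 16.6 × $175 = $2,905.00
Document review: 64.0 × $195 = $12,480.00
Motion practice: 132.4 × $415 = $54,946.00
Client communication: 70.8 × $210 = $14,868.00
Subtotal: $42,401.50 + $2,905.00 + $12,480.00 + $54,946.00 + $14,868.00 = $127,600.50
Travel: 22.2 × ($175 ÷ 2) = 22.2 × $87.50 = $1,942.50
Total: $127,600.50 + $1,942.50 = $129,543.00

$129,543.00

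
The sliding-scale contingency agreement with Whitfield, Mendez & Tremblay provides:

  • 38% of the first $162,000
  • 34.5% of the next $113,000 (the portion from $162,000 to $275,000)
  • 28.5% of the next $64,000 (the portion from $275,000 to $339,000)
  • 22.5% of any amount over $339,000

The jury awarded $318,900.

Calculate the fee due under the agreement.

$113,056.50

First $162,000 at 38% = $61,560.00
Next $113,000 at 34.5% = $38,985.00
Remaining $43,900 at 28.5% = $12,511.50
Fee: $61,560.00 + $38,985.00 + $12,511.50 = $113,056.50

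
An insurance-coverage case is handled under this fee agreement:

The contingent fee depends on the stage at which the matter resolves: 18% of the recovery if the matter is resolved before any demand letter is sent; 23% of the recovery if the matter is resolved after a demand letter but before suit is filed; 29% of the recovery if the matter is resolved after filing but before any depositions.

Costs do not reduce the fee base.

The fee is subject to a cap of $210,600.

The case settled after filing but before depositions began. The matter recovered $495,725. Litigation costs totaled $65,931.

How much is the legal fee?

$143,760.25

Fee base is the gross recovery, $495,725; costs are reimbursed separately.
The matter settled after filing but before depositions began, so the 29% rate applies.
$495,725 × 29% = $143,760.25
$143,760.25 is under the $210,600 cap.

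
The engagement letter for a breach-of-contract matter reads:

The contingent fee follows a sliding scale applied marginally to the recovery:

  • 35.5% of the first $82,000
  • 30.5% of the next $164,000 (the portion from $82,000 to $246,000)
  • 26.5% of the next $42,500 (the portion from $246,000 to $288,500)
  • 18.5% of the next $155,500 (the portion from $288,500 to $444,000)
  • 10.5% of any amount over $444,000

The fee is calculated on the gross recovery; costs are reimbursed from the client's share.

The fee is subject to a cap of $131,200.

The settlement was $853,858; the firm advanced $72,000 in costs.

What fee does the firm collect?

Fee base is the gross recovery, $853,858; costs are reimbursed separately.
First $82,000 at 35.5% = $29,110.00
Next $164,000 at 30.5% = $50,020.00
Next $42,500 at 26.5% = $11,262.50
Next $155,500 at 18.5% = $28,767.50
Remaining $409,858 at 10.5% = $43,035.09
Fee: $29,110.00 + $50,020.00 + $11,262.50 + $28,767.50 + $43,035.09 = $162,195.09
$162,195.09 exceeds the $131,200 cap, so the fee is capped at $131,200.00.

$131,200.00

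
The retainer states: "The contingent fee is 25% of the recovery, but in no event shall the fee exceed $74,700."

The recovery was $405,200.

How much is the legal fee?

$74,700.00

25% of $405,200 = $101,300.00
That exceeds the $74,700 cap, so the fee is capped at $74,700.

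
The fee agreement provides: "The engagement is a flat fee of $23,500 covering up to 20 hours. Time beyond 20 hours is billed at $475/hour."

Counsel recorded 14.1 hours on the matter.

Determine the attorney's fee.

$23,500.00

14.1 hours is within the 20-hour scope; only the flat fee applies.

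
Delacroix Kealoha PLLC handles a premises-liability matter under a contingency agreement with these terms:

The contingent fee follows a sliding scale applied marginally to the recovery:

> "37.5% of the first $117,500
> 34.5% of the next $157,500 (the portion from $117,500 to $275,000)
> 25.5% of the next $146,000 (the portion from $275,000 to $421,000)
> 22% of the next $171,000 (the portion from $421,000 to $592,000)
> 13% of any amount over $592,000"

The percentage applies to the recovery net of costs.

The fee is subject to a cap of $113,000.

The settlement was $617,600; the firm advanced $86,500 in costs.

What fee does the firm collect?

$113,000.00

Fee base (net of costs): $617,600 − $86,500 = $531,100
First $117,500 at 37.5% = $44,062.50
Next $157,500 at 34.5% = $54,337.50
Next $146,000 at 25.5% = $37,230.00
Remaining $110,100 at 22% = $24,222.00
Fee: $44,062.50 + $54,337.50 + $37,230.00 + $24,222.00 = $159,852.00
$159,852.00 exceeds the $113,000 cap, so the fee is capped at $113,000.00.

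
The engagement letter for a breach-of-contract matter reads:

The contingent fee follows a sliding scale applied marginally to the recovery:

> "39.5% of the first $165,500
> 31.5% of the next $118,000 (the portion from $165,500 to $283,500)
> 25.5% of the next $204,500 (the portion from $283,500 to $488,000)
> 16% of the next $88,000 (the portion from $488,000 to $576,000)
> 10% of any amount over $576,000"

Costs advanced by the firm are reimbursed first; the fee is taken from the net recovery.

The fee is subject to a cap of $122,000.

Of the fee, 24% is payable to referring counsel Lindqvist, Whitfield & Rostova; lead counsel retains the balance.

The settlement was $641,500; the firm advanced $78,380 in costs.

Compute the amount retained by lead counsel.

$92,720.00

Fee base (net of costs): $641,500 − $78,380 = $563,120
First $165,500 at 39.5% = $65,372.50
Next $118,000 at 31.5% = $37,170.00
Next $204,500 at 25.5% = $52,147.50
Remaining $75,120 at 16% = $12,019.20
Fee: $65,372.50 + $37,170.00 + $52,147.50 + $12,019.20 = $166,709.20
$166,709.20 exceeds the $122,000 cap, so the fee is capped at $122,000.00.
Referral share: 24% of $122,000.00 = $29,280.00; lead counsel retains $122,000.00 − $29,280.00 = $92,720.00.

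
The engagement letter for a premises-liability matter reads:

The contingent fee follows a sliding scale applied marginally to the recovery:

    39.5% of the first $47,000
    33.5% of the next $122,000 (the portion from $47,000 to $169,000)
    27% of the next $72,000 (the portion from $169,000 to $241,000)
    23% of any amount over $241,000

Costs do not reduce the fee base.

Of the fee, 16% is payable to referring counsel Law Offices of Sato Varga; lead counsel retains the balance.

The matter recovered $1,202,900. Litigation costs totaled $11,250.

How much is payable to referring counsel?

$48,017.92

Fee base is the gross recovery, $1,202,900; costs are reimbursed separately.
First $47,000 at 39.5% = $18,565.00
Next $122,000 at 33.5% = $40,870.00
Next $72,000 at 27% = $19,440.00
Remaining $961,900 at 23% = $221,237.00
Fee: $18,565.00 + $40,870.00 + $19,440.00 + $221,237.00 = $300,112.00
Referral share: 16% of $300,112.00 = $48,017.92; lead counsel retains $300,112.00 − $48,017.92 = $252,094.08.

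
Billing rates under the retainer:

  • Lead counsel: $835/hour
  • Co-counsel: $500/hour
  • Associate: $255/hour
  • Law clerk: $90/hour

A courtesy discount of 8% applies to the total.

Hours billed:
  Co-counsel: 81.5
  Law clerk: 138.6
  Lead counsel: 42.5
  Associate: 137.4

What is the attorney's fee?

Lead counsel: 42.5 × $835 = $35,487.50
Co-counsel: 81.5 × $500 = $40,750.00
Associate: 137.4 × $255 = $35,037.00
Law clerk: 138.6 × $90 = $12,474.00
Subtotal: $123,748.50
Less 8% discount: −$9,899.88
Total: $123,748.50 − $9,899.88 = $113,848.62

$113,848.62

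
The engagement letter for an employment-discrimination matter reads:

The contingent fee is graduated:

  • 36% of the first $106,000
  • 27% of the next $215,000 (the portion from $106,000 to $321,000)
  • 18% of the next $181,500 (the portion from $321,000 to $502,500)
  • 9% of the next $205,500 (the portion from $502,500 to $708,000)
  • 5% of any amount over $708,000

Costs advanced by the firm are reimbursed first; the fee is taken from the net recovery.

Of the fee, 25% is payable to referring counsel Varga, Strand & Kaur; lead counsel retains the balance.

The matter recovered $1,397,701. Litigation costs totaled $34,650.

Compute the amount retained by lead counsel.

Fee base (net of costs): $1,397,701 − $34,650 = $1,363,051
First $106,000 at 36% = $38,160.00
Next $215,000 at 27% = $58,050.00
Next $181,500 at 18% = $32,670.00
Next $205,500 at 9% = $18,495.00
Remaining $655,051 at 5% = $32,752.55
Fee: $38,160.00 + $58,050.00 + $32,670.00 + $18,495.00 + $32,752.55 = $180,127.55
Referral share: 25% of $180,127.55 = $45,031.89; lead counsel retains $180,127.55 − $45,031.89 = $135,095.66.

$135,095.66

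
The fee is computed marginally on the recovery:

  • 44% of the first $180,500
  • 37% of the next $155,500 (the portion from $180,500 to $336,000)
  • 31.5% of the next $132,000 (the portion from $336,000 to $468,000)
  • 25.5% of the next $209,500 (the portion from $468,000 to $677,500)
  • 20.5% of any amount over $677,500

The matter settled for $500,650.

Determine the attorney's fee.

First $180,500 at 44% = $79,420.00
Next $155,500 at 37% = $57,535.00
Next $132,000 at 31.5% = $41,580.00
Remaining $32,650 at 25.5% = $8,325.75
Fee: $79,420.00 + $57,535.00 + $41,580.00 + $8,325.75 = $186,860.75

$186,860.75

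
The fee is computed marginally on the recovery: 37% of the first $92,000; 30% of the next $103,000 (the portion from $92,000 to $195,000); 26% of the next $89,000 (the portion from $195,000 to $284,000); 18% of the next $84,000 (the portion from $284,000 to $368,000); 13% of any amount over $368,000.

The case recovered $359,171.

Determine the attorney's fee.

$101,610.78

First $92,000 at 37% = $34,040.00
Next $103,000 at 30% = $30,900.00
Next $89,000 at 26% = $23,140.00
Remaining $75,171 at 18% = $13,530.78
Fee: $34,040.00 + $30,900.00 + $23,140.00 + $13,530.78 = $101,610.78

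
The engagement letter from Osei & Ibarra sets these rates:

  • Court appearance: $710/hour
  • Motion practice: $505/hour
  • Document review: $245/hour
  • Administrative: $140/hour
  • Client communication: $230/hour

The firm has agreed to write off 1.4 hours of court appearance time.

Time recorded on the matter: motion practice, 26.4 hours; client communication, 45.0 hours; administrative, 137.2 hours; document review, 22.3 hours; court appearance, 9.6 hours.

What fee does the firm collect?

$54,175.50

Court appearance: 9.6 × $710 = $6,816.00
Motion practice: 26.4 × $505 = $13,332.00
Document review: 22.3 × $245 = $5,463.50
Administrative: 137.2 × $140 = $19,208.00
Client communication: 45.0 × $230 = $10,350.00
Subtotal: $55,169.50
Write-off: 1.4 × $710 = $994.00
Total: $55,169.50 − $994.00 = $54,175.50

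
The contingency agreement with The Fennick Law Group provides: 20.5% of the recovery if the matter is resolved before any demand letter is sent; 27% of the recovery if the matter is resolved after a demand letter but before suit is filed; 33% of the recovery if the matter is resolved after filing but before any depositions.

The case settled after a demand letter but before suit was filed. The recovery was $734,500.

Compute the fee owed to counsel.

The matter settled after a demand letter but before suit was filed, so the 27% rate applies.
$734,500 × 27% = $198,315.00

$198,315.00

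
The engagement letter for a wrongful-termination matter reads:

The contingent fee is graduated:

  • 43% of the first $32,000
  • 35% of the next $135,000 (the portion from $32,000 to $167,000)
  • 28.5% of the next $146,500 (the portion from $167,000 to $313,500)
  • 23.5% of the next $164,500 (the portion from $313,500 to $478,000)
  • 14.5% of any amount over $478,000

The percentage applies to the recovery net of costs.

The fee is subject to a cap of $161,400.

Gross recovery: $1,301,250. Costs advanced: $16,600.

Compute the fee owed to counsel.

Fee base (net of costs): $1,301,250 − $16,600 = $1,284,650
First $32,000 at 43% = $13,760.00
Next $135,000 at 35% = $47,250.00
Next $146,500 at 28.5% = $41,752.50
Next $164,500 at 23.5% = $38,657.50
Remaining $806,650 at 14.5% = $116,964.25
Fee: $13,760.00 + $47,250.00 + $41,752.50 + $38,657.50 + $116,964.25 = $258,384.25
$258,384.25 exceeds the $161,400 cap, so the fee is capped at $161,400.00.

$161,400.00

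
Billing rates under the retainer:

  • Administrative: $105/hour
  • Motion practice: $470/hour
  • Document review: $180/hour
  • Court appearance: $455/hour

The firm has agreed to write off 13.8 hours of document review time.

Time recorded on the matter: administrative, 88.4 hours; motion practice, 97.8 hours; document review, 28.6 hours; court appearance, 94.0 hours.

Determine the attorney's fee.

$100,682.00

Administrative: 88.4 × $105 = $9,282.00
Motion practice: 97.8 × $470 = $45,966.00
Document review: 28.6 × $180 = $5,148.00
Court appearance: 94.0 × $455 = $42,770.00
Subtotal: $103,166.00
Write-off: 13.8 × $180 = $2,484.00
Total: $103,166.00 − $2,484.00 = $100,682.00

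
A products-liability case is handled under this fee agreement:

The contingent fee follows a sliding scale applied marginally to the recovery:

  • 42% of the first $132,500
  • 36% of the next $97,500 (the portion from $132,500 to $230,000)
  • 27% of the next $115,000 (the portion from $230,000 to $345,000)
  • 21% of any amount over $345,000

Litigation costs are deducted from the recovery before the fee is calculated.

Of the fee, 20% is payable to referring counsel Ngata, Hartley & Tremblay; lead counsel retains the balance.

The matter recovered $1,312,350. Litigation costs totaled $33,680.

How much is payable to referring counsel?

$63,574.14

Fee base (net of costs): $1,312,350 − $33,680 = $1,278,670
First $132,500 at 42% = $55,650.00
Next $97,500 at 36% = $35,100.00
Next $115,000 at 27% = $31,050.00
Remaining $933,670 at 21% = $196,070.70
Fee: $55,650.00 + $35,100.00 + $31,050.00 + $196,070.70 = $317,870.70
Referral share: 20% of $317,870.70 = $63,574.14; lead counsel retains $317,870.70 − $63,574.14 = $254,296.56.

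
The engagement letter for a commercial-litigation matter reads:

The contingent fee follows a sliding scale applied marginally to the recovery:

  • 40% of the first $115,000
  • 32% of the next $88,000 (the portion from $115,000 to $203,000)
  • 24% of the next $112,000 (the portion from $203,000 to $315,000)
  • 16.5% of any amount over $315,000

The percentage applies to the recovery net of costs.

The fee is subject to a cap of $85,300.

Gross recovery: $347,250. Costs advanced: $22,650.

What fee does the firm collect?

Fee base (net of costs): $347,250 − $22,650 = $324,600
First $115,000 at 40% = $46,000.00
Next $88,000 at 32% = $28,160.00
Next $112,000 at 24% = $26,880.00
Remaining $9,600 at 16.5% = $1,584.00
Fee: $46,000.00 + $28,160.00 + $26,880.00 + $1,584.00 = $102,624.00
$102,624.00 exceeds the $85,300 cap, so the fee is capped at $85,300.00.

$85,300.00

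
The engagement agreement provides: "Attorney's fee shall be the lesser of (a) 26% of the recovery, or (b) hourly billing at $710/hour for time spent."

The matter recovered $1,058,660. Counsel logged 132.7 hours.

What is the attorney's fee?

$94,217.00

(a) 26% of $1,058,660 = $275,251.60
(b) 132.7 × $710 = $94,217.00
The lesser is (b): $94,217.00.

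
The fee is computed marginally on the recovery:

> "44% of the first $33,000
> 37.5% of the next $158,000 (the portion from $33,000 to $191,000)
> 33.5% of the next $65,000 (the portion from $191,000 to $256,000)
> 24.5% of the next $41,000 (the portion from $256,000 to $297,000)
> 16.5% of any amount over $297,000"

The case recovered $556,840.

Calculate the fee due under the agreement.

$148,463.60

First $33,000 at 44% = $14,520.00
Next $158,000 at 37.5% = $59,250.00
Next $65,000 at 33.5% = $21,775.00
Next $41,000 at 24.5% = $10,045.00
Remaining $259,840 at 16.5% = $42,873.60
Fee: $14,520.00 + $59,250.00 + $21,775.00 + $10,045.00 + $42,873.60 = $148,463.60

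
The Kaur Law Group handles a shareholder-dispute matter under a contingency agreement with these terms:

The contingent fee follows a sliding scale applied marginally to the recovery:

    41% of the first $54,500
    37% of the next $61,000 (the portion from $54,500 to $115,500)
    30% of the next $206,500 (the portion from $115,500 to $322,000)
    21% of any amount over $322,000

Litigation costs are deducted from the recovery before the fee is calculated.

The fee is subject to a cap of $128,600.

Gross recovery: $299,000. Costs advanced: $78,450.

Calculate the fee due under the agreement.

Fee base (net of costs): $299,000 − $78,450 = $220,550
First $54,500 at 41% = $22,345.00
Next $61,000 at 37% = $22,570.00
Remaining $105,050 at 30% = $31,515.00
Fee: $22,345.00 + $22,570.00 + $31,515.00 = $76,430.00
$76,430.00 is under the $128,600 cap.

$76,430.00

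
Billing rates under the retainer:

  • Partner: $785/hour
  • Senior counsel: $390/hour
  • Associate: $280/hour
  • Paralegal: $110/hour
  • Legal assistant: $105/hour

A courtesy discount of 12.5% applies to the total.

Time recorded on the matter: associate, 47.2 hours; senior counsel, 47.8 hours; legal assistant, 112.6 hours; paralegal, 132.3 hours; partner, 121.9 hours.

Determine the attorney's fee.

Partner: 121.9 × $785 = $95,691.50
Senior counsel: 47.8 × $390 = $18,642.00
Associate: 47.2 × $280 = $13,216.00
Paralegal: 132.3 × $110 = $14,553.00
Legal assistant: 112.6 × $105 = $11,823.00
Subtotal: $153,925.50
Less 12.5% discount: −$19,240.69
Total: $153,925.50 − $19,240.69 = $134,684.81

$134,684.81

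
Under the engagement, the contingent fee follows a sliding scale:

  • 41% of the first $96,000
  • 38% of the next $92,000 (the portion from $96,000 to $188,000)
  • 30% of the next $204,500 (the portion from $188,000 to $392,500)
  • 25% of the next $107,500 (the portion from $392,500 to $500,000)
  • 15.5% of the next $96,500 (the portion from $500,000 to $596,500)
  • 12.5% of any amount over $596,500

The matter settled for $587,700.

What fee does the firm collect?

$176,138.50

First $96,000 at 41% = $39,360.00
Next $92,000 at 38% = $34,960.00
Next $204,500 at 30% = $61,350.00
Next $107,500 at 25% = $26,875.00
Remaining $87,700 at 15.5% = $13,593.50
Fee: $39,360.00 + $34,960.00 + $61,350.00 + $26,875.00 + $13,593.50 = $176,138.50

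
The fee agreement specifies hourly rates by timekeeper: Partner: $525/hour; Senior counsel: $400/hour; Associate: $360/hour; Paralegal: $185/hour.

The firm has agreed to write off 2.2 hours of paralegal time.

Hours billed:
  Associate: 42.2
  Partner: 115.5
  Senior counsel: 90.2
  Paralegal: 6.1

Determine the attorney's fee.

Partner: 115.5 × $525 = $60,637.50
Senior counsel: 90.2 × $400 = $36,080.00
Associate: 42.2 × $360 = $15,192.00
Paralegal: 6.1 × $185 = $1,128.50
Subtotal: $113,038.00
Write-off: 2.2 × $185 = $407.00
Total: $113,038.00 − $407.00 = $112,631.00

$112,631.00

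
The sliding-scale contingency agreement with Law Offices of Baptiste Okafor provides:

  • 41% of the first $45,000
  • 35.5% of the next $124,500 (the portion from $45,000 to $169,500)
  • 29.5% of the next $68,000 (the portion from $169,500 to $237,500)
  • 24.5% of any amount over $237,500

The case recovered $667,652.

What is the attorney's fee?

$188,094.74

First $45,000 at 41% = $18,450.00
Next $124,500 at 35.5% = $44,197.50
Next $68,000 at 29.5% = $20,060.00
Remaining $430,152 at 24.5% = $105,387.24
Fee: $18,450.00 + $44,197.50 + $20,060.00 + $105,387.24 = $188,094.74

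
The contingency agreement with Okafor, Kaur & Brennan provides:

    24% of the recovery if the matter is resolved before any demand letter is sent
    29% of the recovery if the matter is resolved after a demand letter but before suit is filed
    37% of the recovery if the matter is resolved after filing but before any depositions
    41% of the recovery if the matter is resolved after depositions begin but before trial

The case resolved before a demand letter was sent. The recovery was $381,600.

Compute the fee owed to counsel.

The matter resolved before a demand letter was sent, so the 24% rate applies.
$381,600 × 24% = $91,584.00

$91,584.00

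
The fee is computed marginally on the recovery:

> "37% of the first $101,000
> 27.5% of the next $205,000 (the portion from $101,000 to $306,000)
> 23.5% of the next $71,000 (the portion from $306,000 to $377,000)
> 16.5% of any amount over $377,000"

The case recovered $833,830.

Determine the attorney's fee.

First $101,000 at 37% = $37,370.00
Next $205,000 at 27.5% = $56,375.00
Next $71,000 at 23.5% = $16,685.00
Remaining $456,830 at 16.5% = $75,376.95
Fee: $37,370.00 + $56,375.00 + $16,685.00 + $75,376.95 = $185,806.95

$185,806.95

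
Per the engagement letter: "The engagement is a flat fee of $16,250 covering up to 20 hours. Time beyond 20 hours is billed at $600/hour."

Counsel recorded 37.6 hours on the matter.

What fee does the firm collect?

$26,810.00

Flat fee: $16,250.00
Excess hours: 37.6 − 20 = 17.6
Overrun: 17.6 × $600 = $10,560.00
Total: $16,250.00 + $10,560.00 = $26,810.00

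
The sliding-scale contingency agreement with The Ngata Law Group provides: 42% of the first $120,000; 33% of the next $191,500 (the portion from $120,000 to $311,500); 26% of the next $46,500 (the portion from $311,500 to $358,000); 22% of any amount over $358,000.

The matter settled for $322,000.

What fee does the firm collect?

$116,325.00

First $120,000 at 42% = $50,400.00
Next $191,500 at 33% = $63,195.00
Remaining $10,500 at 26% = $2,730.00
Fee: $50,400.00 + $63,195.00 + $2,730.00 = $116,325.00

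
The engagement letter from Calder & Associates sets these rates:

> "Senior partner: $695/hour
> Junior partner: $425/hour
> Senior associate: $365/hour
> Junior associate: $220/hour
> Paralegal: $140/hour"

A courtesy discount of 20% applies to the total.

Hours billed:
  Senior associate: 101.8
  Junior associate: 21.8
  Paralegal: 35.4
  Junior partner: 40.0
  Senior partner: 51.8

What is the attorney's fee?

Senior partner: 51.8 × $695 = $36,001.00
Junior partner: 40.0 × $425 = $17,000.00
Senior associate: 101.8 × $365 = $37,157.00
Junior associate: 21.8 × $220 = $4,796.00
Paralegal: 35.4 × $140 = $4,956.00
Subtotal: $99,910.00
Less 20% discount: −$19,982.00
Total: $99,910.00 − $19,982.00 = $79,928.00

$79,928.00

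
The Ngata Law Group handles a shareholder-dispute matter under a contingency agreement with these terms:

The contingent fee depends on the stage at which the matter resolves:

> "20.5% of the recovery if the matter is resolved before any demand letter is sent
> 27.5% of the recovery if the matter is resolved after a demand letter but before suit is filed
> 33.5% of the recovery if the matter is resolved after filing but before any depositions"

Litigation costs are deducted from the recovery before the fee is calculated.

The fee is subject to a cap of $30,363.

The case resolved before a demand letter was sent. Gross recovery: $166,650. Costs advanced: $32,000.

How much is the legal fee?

Fee base (net of costs): $166,650 − $32,000 = $134,650
The matter resolved before a demand letter was sent, so the 20.5% rate applies.
$134,650 × 20.5% = $27,603.25
$27,603.25 is under the $30,363 cap.

$27,603.25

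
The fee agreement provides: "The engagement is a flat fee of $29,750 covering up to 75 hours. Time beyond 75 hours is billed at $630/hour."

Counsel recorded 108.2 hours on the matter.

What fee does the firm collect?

Flat fee: $29,750.00
Excess hours: 108.2 − 75 = 33.2
Overrun: 33.2 × $630 = $20,916.00
Total: $29,750.00 + $20,916.00 = $50,666.00

$50,666.00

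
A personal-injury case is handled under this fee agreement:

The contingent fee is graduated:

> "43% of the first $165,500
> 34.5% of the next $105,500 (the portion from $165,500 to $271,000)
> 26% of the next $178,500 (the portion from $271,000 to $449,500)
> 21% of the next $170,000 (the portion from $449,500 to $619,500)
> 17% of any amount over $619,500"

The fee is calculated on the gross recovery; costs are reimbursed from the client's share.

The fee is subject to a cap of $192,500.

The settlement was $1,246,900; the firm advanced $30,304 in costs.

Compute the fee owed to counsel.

Fee base is the gross recovery, $1,246,900; costs are reimbursed separately.
First $165,500 at 43% = $71,165.00
Next $105,500 at 34.5% = $36,397.50
Next $178,500 at 26% = $46,410.00
Next $170,000 at 21% = $35,700.00
Remaining $627,400 at 17% = $106,658.00
Fee: $71,165.00 + $36,397.50 + $46,410.00 + $35,700.00 + $106,658.00 = $296,330.50
$296,330.50 exceeds the $192,500 cap, so the fee is capped at $192,500.00.

$192,500.00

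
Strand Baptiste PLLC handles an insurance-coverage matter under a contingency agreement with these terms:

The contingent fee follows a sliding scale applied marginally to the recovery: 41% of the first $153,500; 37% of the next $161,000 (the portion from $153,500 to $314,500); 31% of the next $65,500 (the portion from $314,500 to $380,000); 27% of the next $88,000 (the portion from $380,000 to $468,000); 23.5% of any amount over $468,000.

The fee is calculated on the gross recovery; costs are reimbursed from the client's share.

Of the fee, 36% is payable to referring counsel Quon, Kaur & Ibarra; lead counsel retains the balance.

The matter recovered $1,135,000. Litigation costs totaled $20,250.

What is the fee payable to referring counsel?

Fee base is the gross recovery, $1,135,000; costs are reimbursed separately.
First $153,500 at 41% = $62,935.00
Next $161,000 at 37% = $59,570.00
Next $65,500 at 31% = $20,305.00
Next $88,000 at 27% = $23,760.00
Remaining $667,000 at 23.5% = $156,745.00
Fee: $62,935.00 + $59,570.00 + $20,305.00 + $23,760.00 + $156,745.00 = $323,315.00
Referral share: 36% of $323,315.00 = $116,393.40; lead counsel retains $323,315.00 − $116,393.40 = $206,921.60.

$116,393.40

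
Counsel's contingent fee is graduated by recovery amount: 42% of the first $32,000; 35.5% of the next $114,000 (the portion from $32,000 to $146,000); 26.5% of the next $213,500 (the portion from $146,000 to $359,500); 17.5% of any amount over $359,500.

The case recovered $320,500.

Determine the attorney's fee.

$100,152.50

First $32,000 at 42% = $13,440.00
Next $114,000 at 35.5% = $40,470.00
Remaining $174,500 at 26.5% = $46,242.50
Fee: $13,440.00 + $40,470.00 + $46,242.50 = $100,152.50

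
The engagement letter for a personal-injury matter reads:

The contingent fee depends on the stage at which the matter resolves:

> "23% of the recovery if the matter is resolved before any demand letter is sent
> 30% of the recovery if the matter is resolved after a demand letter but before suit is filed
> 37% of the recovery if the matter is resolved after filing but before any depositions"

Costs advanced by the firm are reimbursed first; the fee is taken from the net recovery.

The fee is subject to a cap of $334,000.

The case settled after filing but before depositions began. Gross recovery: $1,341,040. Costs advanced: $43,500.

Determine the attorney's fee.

$334,000.00

Fee base (net of costs): $1,341,040 − $43,500 = $1,297,540
The matter settled after filing but before depositions began, so the 37% rate applies.
$1,297,540 × 37% = $480,089.80
$480,089.80 exceeds the $334,000 cap, so the fee is capped at $334,000.00.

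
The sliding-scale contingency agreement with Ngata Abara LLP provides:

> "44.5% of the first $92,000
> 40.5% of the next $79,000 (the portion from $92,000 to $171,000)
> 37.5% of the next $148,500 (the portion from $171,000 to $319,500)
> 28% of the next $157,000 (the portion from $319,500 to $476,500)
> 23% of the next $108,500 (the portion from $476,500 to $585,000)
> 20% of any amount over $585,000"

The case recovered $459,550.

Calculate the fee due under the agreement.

First $92,000 at 44.5% = $40,940.00
Next $79,000 at 40.5% = $31,995.00
Next $148,500 at 37.5% = $55,687.50
Remaining $140,050 at 28% = $39,214.00
Fee: $40,940.00 + $31,995.00 + $55,687.50 + $39,214.00 = $167,836.50

$167,836.50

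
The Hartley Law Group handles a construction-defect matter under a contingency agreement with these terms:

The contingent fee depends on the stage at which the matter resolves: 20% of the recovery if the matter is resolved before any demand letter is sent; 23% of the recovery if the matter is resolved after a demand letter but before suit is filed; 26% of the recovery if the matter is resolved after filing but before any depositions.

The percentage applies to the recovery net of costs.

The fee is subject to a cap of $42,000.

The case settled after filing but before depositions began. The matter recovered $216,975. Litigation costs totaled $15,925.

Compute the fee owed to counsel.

Fee base (net of costs): $216,975 − $15,925 = $201,050
The matter settled after filing but before depositions began, so the 26% rate applies.
$201,050 × 26% = $52,273.00
$52,273.00 exceeds the $42,000 cap, so the fee is capped at $42,000.00.

$42,000.00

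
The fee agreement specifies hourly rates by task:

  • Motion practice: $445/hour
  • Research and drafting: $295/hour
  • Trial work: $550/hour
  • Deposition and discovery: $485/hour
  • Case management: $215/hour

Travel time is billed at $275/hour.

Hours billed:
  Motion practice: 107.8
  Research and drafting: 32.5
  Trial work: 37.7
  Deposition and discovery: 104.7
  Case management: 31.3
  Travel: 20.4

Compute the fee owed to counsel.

$141,412.50

Motion practice: 107.8 × $445 = $47,971.00
Research and drafting: 32.5 × $295 = $9,587.50
Trial work: 37.7 × $550 = $20,735.00
Deposition and discovery: 104.7 × $485 = $50,779.50
Case management: 31.3 × $215 = $6,729.50
Subtotal: $47,971.00 + $9,587.50 + $20,735.00 + $50,779.50 + $6,729.50 = $135,802.50
Travel: 20.4 × $275 = $5,610.00
Total: $135,802.50 + $5,610.00 = $141,412.50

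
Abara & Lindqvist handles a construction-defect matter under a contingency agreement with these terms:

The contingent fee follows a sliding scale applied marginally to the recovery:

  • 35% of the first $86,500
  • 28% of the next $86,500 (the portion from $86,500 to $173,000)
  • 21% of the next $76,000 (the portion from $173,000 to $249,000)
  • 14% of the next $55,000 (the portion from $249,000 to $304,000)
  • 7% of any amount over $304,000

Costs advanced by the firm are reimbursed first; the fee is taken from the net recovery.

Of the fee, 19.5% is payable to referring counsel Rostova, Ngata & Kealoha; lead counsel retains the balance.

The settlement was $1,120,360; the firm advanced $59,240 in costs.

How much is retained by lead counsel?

$105,578.49

Fee base (net of costs): $1,120,360 − $59,240 = $1,061,120
First $86,500 at 35% = $30,275.00
Next $86,500 at 28% = $24,220.00
Next $76,000 at 21% = $15,960.00
Next $55,000 at 14% = $7,700.00
Remaining $757,120 at 7% = $52,998.40
Fee: $30,275.00 + $24,220.00 + $15,960.00 + $7,700.00 + $52,998.40 = $131,153.40
Referral share: 19.5% of $131,153.40 = $25,574.91; lead counsel retains $131,153.40 − $25,574.91 = $105,578.49.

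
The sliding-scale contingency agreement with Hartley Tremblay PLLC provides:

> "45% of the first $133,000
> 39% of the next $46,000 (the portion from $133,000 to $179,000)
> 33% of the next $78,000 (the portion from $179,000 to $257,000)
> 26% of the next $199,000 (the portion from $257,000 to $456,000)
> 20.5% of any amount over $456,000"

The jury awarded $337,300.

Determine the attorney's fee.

First $133,000 at 45% = $59,850.00
Next $46,000 at 39% = $17,940.00
Next $78,000 at 33% = $25,740.00
Remaining $80,300 at 26% = $20,878.00
Fee: $59,850.00 + $17,940.00 + $25,740.00 + $20,878.00 = $124,408.00

$124,408.00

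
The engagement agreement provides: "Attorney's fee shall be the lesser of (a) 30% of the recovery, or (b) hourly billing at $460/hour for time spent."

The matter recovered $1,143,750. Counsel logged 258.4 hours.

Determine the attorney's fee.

$118,864.00

(a) 30% of $1,143,750 = $343,125.00
(b) 258.4 × $460 = $118,864.00
The lesser is (b): $118,864.00.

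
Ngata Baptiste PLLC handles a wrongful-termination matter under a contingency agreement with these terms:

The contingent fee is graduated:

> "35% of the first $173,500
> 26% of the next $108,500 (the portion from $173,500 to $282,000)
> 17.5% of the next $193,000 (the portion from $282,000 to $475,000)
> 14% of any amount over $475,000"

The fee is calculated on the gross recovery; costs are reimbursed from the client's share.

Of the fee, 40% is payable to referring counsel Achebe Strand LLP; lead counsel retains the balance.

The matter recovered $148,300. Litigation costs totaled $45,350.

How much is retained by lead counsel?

$31,143.00

Fee base is the gross recovery, $148,300; costs are reimbursed separately.
First $148,300 at 35% = $51,905.00
Referral share: 40% of $51,905.00 = $20,762.00; lead counsel retains $51,905.00 − $20,762.00 = $31,143.00.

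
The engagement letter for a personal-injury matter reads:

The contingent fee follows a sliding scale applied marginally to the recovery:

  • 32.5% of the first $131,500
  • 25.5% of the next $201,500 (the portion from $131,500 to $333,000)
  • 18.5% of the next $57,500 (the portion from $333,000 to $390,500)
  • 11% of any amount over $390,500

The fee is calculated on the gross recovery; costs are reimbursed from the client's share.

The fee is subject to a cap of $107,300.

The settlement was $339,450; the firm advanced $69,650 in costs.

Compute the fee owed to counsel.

$95,313.25

Fee base is the gross recovery, $339,450; costs are reimbursed separately.
First $131,500 at 32.5% = $42,737.50
Next $201,500 at 25.5% = $51,382.50
Remaining $6,450 at 18.5% = $1,193.25
Fee: $42,737.50 + $51,382.50 + $1,193.25 = $95,313.25
$95,313.25 is under the $107,300 cap.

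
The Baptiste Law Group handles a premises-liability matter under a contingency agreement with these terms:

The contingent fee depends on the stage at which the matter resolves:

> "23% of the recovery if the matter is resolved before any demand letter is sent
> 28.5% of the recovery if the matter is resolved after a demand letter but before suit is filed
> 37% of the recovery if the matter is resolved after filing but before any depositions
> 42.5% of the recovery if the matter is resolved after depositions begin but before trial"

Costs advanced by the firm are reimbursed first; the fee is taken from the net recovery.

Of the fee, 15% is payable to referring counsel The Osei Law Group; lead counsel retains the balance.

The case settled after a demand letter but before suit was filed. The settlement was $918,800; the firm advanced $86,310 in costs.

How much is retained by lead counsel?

Fee base (net of costs): $918,800 − $86,310 = $832,490
The matter settled after a demand letter but before suit was filed, so the 28.5% rate applies.
$832,490 × 28.5% = $237,259.65
Referral share: 15% of $237,259.65 = $35,588.95; lead counsel retains $237,259.65 − $35,588.95 = $201,670.70.

$201,670.70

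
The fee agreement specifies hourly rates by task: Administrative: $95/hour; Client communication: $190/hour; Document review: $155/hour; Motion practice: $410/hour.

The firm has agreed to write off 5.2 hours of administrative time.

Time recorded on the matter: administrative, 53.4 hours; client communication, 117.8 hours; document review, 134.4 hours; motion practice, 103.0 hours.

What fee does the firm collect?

$90,023.00

Administrative: 53.4 × $95 = $5,073.00
Client communication: 117.8 × $190 = $22,382.00
Document review: 134.4 × $155 = $20,832.00
Motion practice: 103.0 × $410 = $42,230.00
Subtotal: $90,517.00
Write-off: 5.2 × $95 = $494.00
Total: $90,517.00 − $494.00 = $90,023.00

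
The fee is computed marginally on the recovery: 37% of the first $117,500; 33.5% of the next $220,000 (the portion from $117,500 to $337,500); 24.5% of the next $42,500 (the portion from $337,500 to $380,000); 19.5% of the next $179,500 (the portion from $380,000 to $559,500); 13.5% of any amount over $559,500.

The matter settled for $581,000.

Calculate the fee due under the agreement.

First $117,500 at 37% = $43,475.00
Next $220,000 at 33.5% = $73,700.00
Next $42,500 at 24.5% = $10,412.50
Next $179,500 at 19.5% = $35,002.50
Remaining $21,500 at 13.5% = $2,902.50
Fee: $43,475.00 + $73,700.00 + $10,412.50 + $35,002.50 + $2,902.50 = $165,492.50

$165,492.50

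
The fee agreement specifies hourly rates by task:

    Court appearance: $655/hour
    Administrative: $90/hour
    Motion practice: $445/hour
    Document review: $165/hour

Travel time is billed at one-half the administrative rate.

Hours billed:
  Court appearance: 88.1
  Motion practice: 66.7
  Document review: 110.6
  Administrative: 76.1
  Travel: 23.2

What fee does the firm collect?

$113,529.00

Court appearance: 88.1 × $655 = $57,705.50
Administrative: 76.1 × $90 = $6,849.00
Motion practice: 66.7 × $445 = $29,681.50
Document review: 110.6 × $165 = $18,249.00
Subtotal: $57,705.50 + $6,849.00 + $29,681.50 + $18,249.00 = $112,485.00
Travel: 23.2 × ($90 ÷ 2) = 23.2 × $45.00 = $1,044.00
Total: $112,485.00 + $1,044.00 = $113,529.00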